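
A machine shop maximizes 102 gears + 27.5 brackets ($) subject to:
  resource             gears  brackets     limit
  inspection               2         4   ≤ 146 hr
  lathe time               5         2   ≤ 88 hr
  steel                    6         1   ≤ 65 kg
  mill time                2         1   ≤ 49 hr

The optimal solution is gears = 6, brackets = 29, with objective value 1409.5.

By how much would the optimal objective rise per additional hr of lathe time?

Check each constraint at x*: inspection 128/146 (slack 18); lathe time 88/88 (tight); steel 65/65 (tight); mill time 41/49 (slack 8).
By complementary slackness, y = 0 for the non-binding constraints.
The binding rows give the dual system: 5·y_lathe time + 6·y_steel = 102 and 2·y_lathe time + 1·y_steel = 27.5.
Solving: y_lathe time = 9, y_steel = 9.5.
Shadow price of lathe time = 9.

9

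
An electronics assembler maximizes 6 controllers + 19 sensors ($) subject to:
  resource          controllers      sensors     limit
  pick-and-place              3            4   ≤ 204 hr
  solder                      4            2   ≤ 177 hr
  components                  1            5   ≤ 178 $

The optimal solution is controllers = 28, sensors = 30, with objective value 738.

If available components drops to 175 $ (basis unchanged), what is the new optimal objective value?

729

Check each constraint at x*: pick-and-place 204/204 (tight); solder 172/177 (slack 5); components 178/178 (tight).
Slack constraints have shadow price 0 (complementary slackness).
The binding rows give the dual system: 3·y_pick-and-place + 1·y_components = 6 and 4·y_pick-and-place + 5·y_components = 19.
Solving: y_pick-and-place = 1, y_components = 3.
Δz = y_components·Δb = 3 × (-3) = -9, so new z* = 738 − 9 = 729.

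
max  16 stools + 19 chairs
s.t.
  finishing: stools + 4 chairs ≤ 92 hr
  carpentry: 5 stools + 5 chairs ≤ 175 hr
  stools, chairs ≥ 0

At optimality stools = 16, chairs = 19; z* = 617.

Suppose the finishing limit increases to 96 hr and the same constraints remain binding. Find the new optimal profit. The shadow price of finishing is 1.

Δb = 4, so new z* = 617 + (1)·(4) = 617 + 4 = 621.

621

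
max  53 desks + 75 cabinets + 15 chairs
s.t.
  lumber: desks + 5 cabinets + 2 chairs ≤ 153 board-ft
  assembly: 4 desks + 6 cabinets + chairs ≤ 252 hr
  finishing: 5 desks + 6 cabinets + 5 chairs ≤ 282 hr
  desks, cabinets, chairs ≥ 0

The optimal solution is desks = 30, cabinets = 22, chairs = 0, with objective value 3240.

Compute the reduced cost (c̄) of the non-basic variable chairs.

Binding: assembly and finishing. Non-binding: lumber (13 unused).
Since lumber is not tight, its dual is 0.
The binding rows give the dual system: 4·y_assembly + 5·y_finishing = 53 and 6·y_assembly + 6·y_finishing = 75.
Solving: y_assembly = 9.5, y_finishing = 3.
Reduced cost of chairs: c₃ − yᵀa₃ = 15 − (9.5·1 + 3·5) = 15 − 24.5 = -9.5.

-9.5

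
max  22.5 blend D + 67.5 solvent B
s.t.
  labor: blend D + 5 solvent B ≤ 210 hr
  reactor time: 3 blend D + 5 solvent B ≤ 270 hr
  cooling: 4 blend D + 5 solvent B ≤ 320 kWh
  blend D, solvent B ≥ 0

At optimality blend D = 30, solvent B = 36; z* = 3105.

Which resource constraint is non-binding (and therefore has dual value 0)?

cooling

labor: 210/210 (binding)
reactor time: 270/270 (binding)
cooling: 300/320 (slack 20)
By complementary slackness, a constraint with positive slack has shadow price 0 → cooling.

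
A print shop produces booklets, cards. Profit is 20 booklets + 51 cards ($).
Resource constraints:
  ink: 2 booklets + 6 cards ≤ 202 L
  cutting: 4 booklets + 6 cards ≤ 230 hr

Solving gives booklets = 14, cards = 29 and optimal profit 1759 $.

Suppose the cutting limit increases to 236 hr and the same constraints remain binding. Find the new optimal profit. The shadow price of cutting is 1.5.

1768

Δb = 6, so new z* = 1759 + (1.5)·(6) = 1759 + 9 = 1768.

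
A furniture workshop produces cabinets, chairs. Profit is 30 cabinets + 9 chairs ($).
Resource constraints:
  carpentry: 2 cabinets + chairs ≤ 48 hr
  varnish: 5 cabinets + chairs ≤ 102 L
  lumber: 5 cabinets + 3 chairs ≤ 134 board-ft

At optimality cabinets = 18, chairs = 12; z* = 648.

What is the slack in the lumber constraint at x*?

8

lumber used = 5·18 + 3·12 = 126; slack = 134 − 126 = 8.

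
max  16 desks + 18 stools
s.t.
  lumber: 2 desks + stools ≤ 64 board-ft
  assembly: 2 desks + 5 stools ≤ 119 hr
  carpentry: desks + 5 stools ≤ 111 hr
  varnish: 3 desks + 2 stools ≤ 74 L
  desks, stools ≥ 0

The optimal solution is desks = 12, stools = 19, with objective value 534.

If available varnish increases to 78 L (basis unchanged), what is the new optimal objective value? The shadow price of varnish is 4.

550

Δb = 4, so new z* = 534 + (4)·(4) = 534 + 16 = 550.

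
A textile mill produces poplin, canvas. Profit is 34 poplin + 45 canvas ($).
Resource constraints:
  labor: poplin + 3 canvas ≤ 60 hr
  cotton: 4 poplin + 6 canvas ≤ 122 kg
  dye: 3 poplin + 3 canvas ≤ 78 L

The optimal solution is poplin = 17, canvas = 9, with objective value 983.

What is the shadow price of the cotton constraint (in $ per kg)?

Check each constraint at x*: labor 44/60 (slack 16); cotton 122/122 (tight); dye 78/78 (tight).
Since labor is not tight, its dual is 0.
The binding rows give the dual system: 4·y_cotton + 3·y_dye = 34 and 6·y_cotton + 3·y_dye = 45.
→ y_cotton = 5.5 and y_dye = 4.
Shadow price of cotton = 5.5.

5.5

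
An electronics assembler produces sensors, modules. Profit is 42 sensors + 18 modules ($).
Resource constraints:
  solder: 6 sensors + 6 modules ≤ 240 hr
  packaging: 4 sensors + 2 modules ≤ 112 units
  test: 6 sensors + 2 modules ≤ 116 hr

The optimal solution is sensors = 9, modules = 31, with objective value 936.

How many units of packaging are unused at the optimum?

packaging used = 4·9 + 2·31 = 98; slack = 112 − 98 = 14.

14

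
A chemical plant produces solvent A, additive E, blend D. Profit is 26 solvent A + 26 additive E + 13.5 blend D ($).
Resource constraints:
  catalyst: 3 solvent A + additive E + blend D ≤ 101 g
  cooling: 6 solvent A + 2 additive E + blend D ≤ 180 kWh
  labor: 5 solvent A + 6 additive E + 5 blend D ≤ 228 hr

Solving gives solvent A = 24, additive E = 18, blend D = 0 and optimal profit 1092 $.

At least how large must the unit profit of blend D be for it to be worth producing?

At the optimum: catalyst uses 90 of 101 (slack = 11); cooling uses 180 of 180 (binding); labor uses 228 of 228 (binding).
By complementary slackness, y = 0 for the non-binding constraint.
Dual feasibility on the basic columns requires 6·y_cooling + 5·y_labor = 26, 2·y_cooling + 6·y_labor = 26.
This yields shadow prices y_cooling = 1, y_labor = 4.
blend D enters the basis when its profit ≥ yᵀa₃ = 1·1 + 4·5 = 21.

21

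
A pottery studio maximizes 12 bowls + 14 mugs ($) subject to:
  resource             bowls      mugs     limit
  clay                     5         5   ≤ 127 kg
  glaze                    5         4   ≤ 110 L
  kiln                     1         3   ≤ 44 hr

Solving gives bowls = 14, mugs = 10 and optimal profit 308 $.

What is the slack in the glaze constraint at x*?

0

glaze used = 5·14 + 4·10 = 110; slack = 110 − 110 = 0.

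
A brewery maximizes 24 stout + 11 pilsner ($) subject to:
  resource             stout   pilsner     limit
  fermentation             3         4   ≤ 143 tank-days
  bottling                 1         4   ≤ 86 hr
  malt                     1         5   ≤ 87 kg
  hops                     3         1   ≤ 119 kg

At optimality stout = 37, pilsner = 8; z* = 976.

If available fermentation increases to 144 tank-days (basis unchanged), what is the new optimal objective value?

977

Check each constraint at x*: fermentation 143/143 (tight); bottling 69/86 (slack 17); malt 77/87 (slack 10); hops 119/119 (tight).
Since bottling, malt are not tight, their duals are 0.
From A_Bᵀ y = c: 3·y_fermentation + 3·y_hops = 24; 4·y_fermentation + 1·y_hops = 11.
→ y_fermentation = 1 and y_hops = 7.
Δz = y_fermentation·Δb = 1 × (1) = 1, so new z* = 976 + 1 = 977.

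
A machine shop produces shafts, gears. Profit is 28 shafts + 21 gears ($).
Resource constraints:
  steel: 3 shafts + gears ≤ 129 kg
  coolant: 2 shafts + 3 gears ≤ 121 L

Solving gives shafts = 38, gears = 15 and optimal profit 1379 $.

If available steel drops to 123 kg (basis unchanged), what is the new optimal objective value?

1343

At the optimum: steel uses 129 of 129 (binding); coolant uses 121 of 121 (binding).
Dual feasibility on the basic columns requires 3·y_steel + 2·y_coolant = 28, 1·y_steel + 3·y_coolant = 21.
→ y_steel = 6 and y_coolant = 5.
Δz = y_steel·Δb = 6 × (-6) = -36, so new z* = 1379 − 36 = 1343.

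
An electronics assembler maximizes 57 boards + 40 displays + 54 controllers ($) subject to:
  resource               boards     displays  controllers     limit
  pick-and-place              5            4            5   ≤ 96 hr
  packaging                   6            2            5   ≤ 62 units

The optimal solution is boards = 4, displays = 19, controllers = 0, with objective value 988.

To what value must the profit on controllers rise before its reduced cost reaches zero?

55

Both pick-and-place and packaging are binding at x*.
Dual feasibility on the basic columns requires 5·y_pick-and-place + 6·y_packaging = 57, 4·y_pick-and-place + 2·y_packaging = 40.
This yields shadow prices y_pick-and-place = 9, y_packaging = 2.
controllers enters the basis when its profit ≥ yᵀa₃ = 9·5 + 2·5 = 55.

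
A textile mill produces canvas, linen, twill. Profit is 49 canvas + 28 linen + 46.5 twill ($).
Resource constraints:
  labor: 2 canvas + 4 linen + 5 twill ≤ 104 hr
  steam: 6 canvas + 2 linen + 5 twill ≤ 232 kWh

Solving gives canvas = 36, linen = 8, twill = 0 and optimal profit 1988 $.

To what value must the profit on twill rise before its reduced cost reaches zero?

52.5

At the optimum: labor uses 104 of 104 (binding); steam uses 232 of 232 (binding).
The binding rows give the dual system: 2·y_labor + 6·y_steam = 49 and 4·y_labor + 2·y_steam = 28.
Solving: y_labor = 3.5, y_steam = 7.
twill enters the basis when its profit ≥ yᵀa₃ = 3.5·5 + 7·5 = 52.5.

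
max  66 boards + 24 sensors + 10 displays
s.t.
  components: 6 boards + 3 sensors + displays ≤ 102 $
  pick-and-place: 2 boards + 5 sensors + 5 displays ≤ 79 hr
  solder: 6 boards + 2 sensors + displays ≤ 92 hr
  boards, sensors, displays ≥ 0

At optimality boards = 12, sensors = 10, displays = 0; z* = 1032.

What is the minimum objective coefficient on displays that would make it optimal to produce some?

11

Check each constraint at x*: components 102/102 (tight); pick-and-place 74/79 (slack 5); solder 92/92 (tight).
By complementary slackness, y = 0 for the non-binding constraint.
The binding rows give the dual system: 6·y_components + 6·y_solder = 66 and 3·y_components + 2·y_solder = 24.
→ y_components = 2 and y_solder = 9.
displays enters the basis when its profit ≥ yᵀa₃ = 2·1 + 9·1 = 11.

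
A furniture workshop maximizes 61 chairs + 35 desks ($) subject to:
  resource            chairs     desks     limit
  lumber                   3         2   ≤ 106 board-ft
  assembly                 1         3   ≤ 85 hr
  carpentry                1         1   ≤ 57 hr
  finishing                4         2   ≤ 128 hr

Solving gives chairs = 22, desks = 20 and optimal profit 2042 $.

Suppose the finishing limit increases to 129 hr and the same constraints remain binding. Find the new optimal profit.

2050.5

At the optimum: lumber uses 106 of 106 (binding); assembly uses 82 of 85 (slack = 3); carpentry uses 42 of 57 (slack = 15); finishing uses 128 of 128 (binding).
By complementary slackness, y = 0 for the non-binding constraints.
From A_Bᵀ y = c: 3·y_lumber + 4·y_finishing = 61; 2·y_lumber + 2·y_finishing = 35.
→ y_lumber = 9 and y_finishing = 8.5.
Δz = y_finishing·Δb = 8.5 × (1) = 8.5, so new z* = 2042 + 8.5 = 2050.5.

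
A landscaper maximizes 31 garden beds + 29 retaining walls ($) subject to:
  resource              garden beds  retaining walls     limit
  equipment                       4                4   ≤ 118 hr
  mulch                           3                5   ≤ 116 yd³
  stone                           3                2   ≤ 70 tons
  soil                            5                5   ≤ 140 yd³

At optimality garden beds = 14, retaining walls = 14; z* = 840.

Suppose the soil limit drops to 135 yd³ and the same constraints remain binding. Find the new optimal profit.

815

At the optimum: equipment uses 112 of 118 (slack = 6); mulch uses 112 of 116 (slack = 4); stone uses 70 of 70 (binding); soil uses 140 of 140 (binding).
By complementary slackness, y = 0 for the non-binding constraints.
From A_Bᵀ y = c: 3·y_stone + 5·y_soil = 31; 2·y_stone + 5·y_soil = 29.
Solving: y_stone = 2, y_soil = 5.
Δz = y_soil·Δb = 5 × (-5) = -25, so new z* = 840 − 25 = 815.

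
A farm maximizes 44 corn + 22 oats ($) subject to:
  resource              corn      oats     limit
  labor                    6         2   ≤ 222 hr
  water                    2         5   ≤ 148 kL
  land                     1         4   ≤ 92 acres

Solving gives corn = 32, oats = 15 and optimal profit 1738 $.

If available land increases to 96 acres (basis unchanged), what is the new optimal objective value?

Binding: labor and land. Non-binding: water (9 unused).
Slack constraints have shadow price 0 (complementary slackness).
The binding rows give the dual system: 6·y_labor + 1·y_land = 44 and 2·y_labor + 4·y_land = 22.
→ y_labor = 7 and y_land = 2.
Δz = y_land·Δb = 2 × (4) = 8, so new z* = 1738 + 8 = 1746.

1746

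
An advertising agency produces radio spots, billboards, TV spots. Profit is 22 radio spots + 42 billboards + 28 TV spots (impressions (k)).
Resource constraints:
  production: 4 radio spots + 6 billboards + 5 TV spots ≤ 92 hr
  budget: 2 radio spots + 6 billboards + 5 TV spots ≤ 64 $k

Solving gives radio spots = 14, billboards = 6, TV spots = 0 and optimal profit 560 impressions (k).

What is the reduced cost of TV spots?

At the optimum: production uses 92 of 92 (binding); budget uses 64 of 64 (binding).
Dual feasibility on the basic columns requires 4·y_production + 2·y_budget = 22, 6·y_production + 6·y_budget = 42.
Solving: y_production = 4, y_budget = 3.
Reduced cost of TV spots: c₃ − yᵀa₃ = 28 − (4·5 + 3·5) = 28 − 35 = -7.

-7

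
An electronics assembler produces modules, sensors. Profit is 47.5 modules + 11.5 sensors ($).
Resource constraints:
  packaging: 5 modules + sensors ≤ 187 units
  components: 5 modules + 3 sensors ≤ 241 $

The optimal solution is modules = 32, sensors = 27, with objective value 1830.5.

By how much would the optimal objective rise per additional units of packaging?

8.5

At the optimum: packaging uses 187 of 187 (binding); components uses 241 of 241 (binding).
Dual feasibility on the basic columns requires 5·y_packaging + 5·y_components = 47.5, 1·y_packaging + 3·y_components = 11.5.
This yields shadow prices y_packaging = 8.5, y_components = 1.
Shadow price of packaging = 8.5.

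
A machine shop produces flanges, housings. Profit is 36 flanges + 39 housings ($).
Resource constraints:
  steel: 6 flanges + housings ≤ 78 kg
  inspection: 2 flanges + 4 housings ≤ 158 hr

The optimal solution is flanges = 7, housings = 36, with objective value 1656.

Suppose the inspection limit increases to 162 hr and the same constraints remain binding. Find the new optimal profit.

At the optimum: steel uses 78 of 78 (binding); inspection uses 158 of 158 (binding).
The binding rows give the dual system: 6·y_steel + 2·y_inspection = 36 and 1·y_steel + 4·y_inspection = 39.
→ y_steel = 3 and y_inspection = 9.
Δz = y_inspection·Δb = 9 × (4) = 36, so new z* = 1656 + 36 = 1692.

1692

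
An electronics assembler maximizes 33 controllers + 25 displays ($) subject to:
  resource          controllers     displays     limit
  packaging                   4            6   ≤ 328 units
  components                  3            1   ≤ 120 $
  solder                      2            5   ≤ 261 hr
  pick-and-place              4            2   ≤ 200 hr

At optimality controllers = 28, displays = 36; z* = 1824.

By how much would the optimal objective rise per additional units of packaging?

3

Binding: packaging and components. Non-binding: solder (25 unused), pick-and-place (16 unused).
Since solder, pick-and-place are not tight, their duals are 0.
From A_Bᵀ y = c: 4·y_packaging + 3·y_components = 33; 6·y_packaging + 1·y_components = 25.
→ y_packaging = 3 and y_components = 7.
Shadow price of packaging = 3.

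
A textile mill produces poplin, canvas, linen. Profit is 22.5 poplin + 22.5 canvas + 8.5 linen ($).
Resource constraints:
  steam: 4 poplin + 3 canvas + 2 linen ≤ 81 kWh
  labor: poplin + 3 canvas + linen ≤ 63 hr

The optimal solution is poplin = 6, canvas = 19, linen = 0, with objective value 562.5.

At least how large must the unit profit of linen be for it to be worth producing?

At the optimum: steam uses 81 of 81 (binding); labor uses 63 of 63 (binding).
Dual feasibility on the basic columns requires 4·y_steam + 1·y_labor = 22.5, 3·y_steam + 3·y_labor = 22.5.
This yields shadow prices y_steam = 5, y_labor = 2.5.
linen enters the basis when its profit ≥ yᵀa₃ = 5·2 + 2.5·1 = 12.5.

12.5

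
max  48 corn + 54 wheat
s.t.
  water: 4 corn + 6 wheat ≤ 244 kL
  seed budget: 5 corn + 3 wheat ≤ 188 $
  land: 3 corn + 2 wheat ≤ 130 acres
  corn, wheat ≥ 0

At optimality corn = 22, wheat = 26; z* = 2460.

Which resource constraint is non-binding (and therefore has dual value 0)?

water: 244/244 (binding)
seed budget: 188/188 (binding)
land: 118/130 (slack 12)
By complementary slackness, a constraint with positive slack has shadow price 0 → land.

land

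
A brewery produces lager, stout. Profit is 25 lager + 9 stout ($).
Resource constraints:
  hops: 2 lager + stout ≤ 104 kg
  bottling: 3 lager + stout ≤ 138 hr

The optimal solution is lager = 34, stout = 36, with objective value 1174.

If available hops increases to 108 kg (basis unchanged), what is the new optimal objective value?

Both hops and bottling are binding at x*.
From A_Bᵀ y = c: 2·y_hops + 3·y_bottling = 25; 1·y_hops + 1·y_bottling = 9.
Solving: y_hops = 2, y_bottling = 7.
Δz = y_hops·Δb = 2 × (4) = 8, so new z* = 1174 + 8 = 1182.

1182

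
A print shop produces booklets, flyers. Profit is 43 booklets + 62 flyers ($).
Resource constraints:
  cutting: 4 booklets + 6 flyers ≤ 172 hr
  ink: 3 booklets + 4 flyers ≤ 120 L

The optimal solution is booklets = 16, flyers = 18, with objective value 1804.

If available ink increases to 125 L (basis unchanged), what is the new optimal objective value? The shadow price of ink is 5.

1829

Δb = 5, so new z* = 1804 + (5)·(5) = 1804 + 25 = 1829.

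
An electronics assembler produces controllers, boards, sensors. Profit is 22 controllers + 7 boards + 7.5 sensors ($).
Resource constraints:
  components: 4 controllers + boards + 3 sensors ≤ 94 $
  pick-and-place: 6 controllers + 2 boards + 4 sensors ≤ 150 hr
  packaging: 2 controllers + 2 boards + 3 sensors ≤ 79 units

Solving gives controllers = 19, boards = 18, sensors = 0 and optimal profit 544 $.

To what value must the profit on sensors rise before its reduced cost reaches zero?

Check each constraint at x*: components 94/94 (tight); pick-and-place 150/150 (tight); packaging 74/79 (slack 5).
Since packaging is not tight, its dual is 0.
The binding rows give the dual system: 4·y_components + 6·y_pick-and-place = 22 and 1·y_components + 2·y_pick-and-place = 7.
Solving: y_components = 1, y_pick-and-place = 3.
sensors enters the basis when its profit ≥ yᵀa₃ = 1·3 + 3·4 = 15.

15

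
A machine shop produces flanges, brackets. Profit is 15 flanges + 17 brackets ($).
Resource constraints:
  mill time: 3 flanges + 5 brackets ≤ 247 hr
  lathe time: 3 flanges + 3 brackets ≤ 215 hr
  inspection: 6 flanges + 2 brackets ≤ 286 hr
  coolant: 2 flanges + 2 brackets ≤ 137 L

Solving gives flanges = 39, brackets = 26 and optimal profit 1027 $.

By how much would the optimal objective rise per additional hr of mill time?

3

At the optimum: mill time uses 247 of 247 (binding); lathe time uses 195 of 215 (slack = 20); inspection uses 286 of 286 (binding); coolant uses 130 of 137 (slack = 7).
Since lathe time, coolant are not tight, their duals are 0.
The binding rows give the dual system: 3·y_mill time + 6·y_inspection = 15 and 5·y_mill time + 2·y_inspection = 17.
→ y_mill time = 3 and y_inspection = 1.
Shadow price of mill time = 3.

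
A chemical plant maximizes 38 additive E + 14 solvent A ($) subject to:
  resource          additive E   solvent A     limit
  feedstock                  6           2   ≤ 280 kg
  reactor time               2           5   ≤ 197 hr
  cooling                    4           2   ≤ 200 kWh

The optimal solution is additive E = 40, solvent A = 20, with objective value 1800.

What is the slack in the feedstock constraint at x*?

0

feedstock used = 6·40 + 2·20 = 280; slack = 280 − 280 = 0.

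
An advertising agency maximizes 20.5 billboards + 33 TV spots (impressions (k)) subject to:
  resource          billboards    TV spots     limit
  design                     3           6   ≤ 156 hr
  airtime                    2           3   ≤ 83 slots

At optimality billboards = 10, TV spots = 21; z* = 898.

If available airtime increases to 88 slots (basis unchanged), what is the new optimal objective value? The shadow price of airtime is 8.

Δb = 5, so new z* = 898 + (8)·(5) = 898 + 40 = 938.

938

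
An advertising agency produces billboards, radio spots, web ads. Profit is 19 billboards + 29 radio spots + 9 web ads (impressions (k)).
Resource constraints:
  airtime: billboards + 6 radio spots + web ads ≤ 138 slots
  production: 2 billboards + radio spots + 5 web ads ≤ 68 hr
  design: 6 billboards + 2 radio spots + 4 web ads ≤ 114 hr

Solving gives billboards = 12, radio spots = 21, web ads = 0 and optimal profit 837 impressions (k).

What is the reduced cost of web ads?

-5

Binding: airtime and design. Non-binding: production (23 unused).
Slack constraints have shadow price 0 (complementary slackness).
The binding rows give the dual system: 1·y_airtime + 6·y_design = 19 and 6·y_airtime + 2·y_design = 29.
Solving: y_airtime = 4, y_design = 2.5.
Reduced cost of web ads: c₃ − yᵀa₃ = 9 − (4·1 + 2.5·4) = 9 − 14 = -5.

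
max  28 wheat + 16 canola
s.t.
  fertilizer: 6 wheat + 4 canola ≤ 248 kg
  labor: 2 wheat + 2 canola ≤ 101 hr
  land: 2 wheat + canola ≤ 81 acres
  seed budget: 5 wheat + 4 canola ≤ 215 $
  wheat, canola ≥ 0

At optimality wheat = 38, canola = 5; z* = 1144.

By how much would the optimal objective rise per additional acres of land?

8

Binding: fertilizer and land. Non-binding: labor (15 unused), seed budget (5 unused).
Slack constraints have shadow price 0 (complementary slackness).
Dual feasibility on the basic columns requires 6·y_fertilizer + 2·y_land = 28, 4·y_fertilizer + 1·y_land = 16.
→ y_fertilizer = 2 and y_land = 8.
Shadow price of land = 8.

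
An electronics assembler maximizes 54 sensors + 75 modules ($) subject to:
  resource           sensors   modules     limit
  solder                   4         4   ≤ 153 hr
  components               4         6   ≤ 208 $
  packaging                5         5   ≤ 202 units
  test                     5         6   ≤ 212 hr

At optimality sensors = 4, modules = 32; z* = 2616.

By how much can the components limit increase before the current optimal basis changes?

4

Binding constraints: components, test. The basis is B = [[4,6],[5,6]] with det -6.
Per unit increase in components, x* moves by d = (-1, 0.8333).
The basis stays optimal until sensors reaches 0; allowable increase = 4 $.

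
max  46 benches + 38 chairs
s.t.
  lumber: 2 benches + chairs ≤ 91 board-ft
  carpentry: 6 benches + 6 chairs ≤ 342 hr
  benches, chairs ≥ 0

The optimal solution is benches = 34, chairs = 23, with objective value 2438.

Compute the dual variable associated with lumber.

At the optimum: lumber uses 91 of 91 (binding); carpentry uses 342 of 342 (binding).
From A_Bᵀ y = c: 2·y_lumber + 6·y_carpentry = 46; 1·y_lumber + 6·y_carpentry = 38.
Solving: y_lumber = 8, y_carpentry = 5.
Shadow price of lumber = 8.

8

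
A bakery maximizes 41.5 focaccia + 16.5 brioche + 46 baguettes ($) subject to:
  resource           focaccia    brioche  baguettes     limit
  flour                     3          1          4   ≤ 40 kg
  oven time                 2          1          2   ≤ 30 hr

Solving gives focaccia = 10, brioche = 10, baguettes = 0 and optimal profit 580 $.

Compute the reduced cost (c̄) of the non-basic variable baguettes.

Both flour and oven time are binding at x*.
From A_Bᵀ y = c: 3·y_flour + 2·y_oven time = 41.5; 1·y_flour + 1·y_oven time = 16.5.
Solving: y_flour = 8.5, y_oven time = 8.
Reduced cost of baguettes: c₃ − yᵀa₃ = 46 − (8.5·4 + 8·2) = 46 − 50 = -4.

-4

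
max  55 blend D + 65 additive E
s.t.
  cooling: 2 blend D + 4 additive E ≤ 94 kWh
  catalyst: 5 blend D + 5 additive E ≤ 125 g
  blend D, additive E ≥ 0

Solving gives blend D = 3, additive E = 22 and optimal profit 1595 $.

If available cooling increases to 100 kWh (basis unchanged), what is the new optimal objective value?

1625

Both cooling and catalyst are binding at x*.
The binding rows give the dual system: 2·y_cooling + 5·y_catalyst = 55 and 4·y_cooling + 5·y_catalyst = 65.
→ y_cooling = 5 and y_catalyst = 9.
Δz = y_cooling·Δb = 5 × (6) = 30, so new z* = 1595 + 30 = 1625.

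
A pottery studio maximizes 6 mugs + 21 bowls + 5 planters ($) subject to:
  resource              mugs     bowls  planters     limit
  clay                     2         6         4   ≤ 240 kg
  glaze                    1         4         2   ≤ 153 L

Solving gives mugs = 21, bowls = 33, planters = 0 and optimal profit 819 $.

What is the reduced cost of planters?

At the optimum: clay uses 240 of 240 (binding); glaze uses 153 of 153 (binding).
Dual feasibility on the basic columns requires 2·y_clay + 1·y_glaze = 6, 6·y_clay + 4·y_glaze = 21.
This yields shadow prices y_clay = 1.5, y_glaze = 3.
Reduced cost of planters: c₃ − yᵀa₃ = 5 − (1.5·4 + 3·2) = 5 − 12 = -7.

-7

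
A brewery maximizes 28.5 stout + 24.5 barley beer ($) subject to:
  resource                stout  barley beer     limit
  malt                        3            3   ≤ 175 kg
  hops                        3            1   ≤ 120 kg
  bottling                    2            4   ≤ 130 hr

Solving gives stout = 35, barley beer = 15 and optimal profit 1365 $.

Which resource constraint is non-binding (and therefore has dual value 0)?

malt: 150/175 (slack 25)
hops: 120/120 (binding)
bottling: 130/130 (binding)
By complementary slackness, a constraint with positive slack has shadow price 0 → malt.

malt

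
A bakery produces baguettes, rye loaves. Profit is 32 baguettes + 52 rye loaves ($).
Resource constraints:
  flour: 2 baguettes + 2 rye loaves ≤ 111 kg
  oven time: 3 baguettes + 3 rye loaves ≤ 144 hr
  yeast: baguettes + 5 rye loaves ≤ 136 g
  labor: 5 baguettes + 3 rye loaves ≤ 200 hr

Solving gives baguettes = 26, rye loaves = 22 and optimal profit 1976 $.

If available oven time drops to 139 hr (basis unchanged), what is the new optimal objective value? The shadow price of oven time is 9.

1931

Δb = -5, so new z* = 1976 + (9)·(-5) = 1976 − 45 = 1931.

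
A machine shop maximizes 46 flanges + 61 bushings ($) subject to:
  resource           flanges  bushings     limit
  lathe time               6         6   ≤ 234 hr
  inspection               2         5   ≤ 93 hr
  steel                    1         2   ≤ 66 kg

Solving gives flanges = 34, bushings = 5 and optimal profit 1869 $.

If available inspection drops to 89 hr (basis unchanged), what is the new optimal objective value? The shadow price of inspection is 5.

1849

Δb = -4, so new z* = 1869 + (5)·(-4) = 1869 − 20 = 1849.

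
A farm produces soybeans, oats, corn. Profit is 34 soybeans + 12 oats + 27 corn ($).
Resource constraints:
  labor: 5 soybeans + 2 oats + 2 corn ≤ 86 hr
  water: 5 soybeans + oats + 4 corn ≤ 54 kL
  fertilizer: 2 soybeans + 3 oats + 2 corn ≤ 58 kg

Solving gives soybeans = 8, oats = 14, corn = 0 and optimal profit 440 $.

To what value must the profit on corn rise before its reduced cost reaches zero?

Check each constraint at x*: labor 68/86 (slack 18); water 54/54 (tight); fertilizer 58/58 (tight).
Since labor is not tight, its dual is 0.
From A_Bᵀ y = c: 5·y_water + 2·y_fertilizer = 34; 1·y_water + 3·y_fertilizer = 12.
Solving: y_water = 6, y_fertilizer = 2.
corn enters the basis when its profit ≥ yᵀa₃ = 6·4 + 2·2 = 28.

28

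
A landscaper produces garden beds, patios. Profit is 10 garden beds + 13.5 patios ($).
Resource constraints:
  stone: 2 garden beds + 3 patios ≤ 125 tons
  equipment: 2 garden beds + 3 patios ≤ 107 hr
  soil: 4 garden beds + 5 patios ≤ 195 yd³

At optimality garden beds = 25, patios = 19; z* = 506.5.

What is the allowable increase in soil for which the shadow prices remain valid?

19

Binding constraints: equipment, soil. The basis is B = [[2,3],[4,5]] with det -2.
Per unit increase in soil, x* moves by d = (1.5, -1).
The basis stays optimal until patios reaches 0; allowable increase = 19 yd³.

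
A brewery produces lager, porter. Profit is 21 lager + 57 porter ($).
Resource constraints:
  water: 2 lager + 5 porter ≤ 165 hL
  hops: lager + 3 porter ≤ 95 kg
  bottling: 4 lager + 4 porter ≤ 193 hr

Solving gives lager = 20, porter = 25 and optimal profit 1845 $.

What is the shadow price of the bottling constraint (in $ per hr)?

Binding: water and hops. Non-binding: bottling (13 unused).
Slack constraints have shadow price 0 (complementary slackness).
From A_Bᵀ y = c: 2·y_water + 1·y_hops = 21; 5·y_water + 3·y_hops = 57.
→ y_water = 6 and y_hops = 9.
Shadow price of bottling = 0.

0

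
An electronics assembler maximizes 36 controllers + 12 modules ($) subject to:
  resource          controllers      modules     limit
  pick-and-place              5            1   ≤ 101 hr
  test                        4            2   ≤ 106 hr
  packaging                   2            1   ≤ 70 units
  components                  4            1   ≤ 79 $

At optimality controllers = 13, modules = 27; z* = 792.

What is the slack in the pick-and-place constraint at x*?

9

pick-and-place used = 5·13 + 1·27 = 92; slack = 101 − 92 = 9.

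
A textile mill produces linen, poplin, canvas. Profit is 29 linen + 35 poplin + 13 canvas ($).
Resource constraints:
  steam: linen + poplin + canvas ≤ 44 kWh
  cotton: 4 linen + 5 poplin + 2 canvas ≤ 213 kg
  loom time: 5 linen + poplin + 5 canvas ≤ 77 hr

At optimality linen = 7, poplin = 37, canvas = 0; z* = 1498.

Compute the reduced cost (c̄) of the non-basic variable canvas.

-4

Check each constraint at x*: steam 44/44 (tight); cotton 213/213 (tight); loom time 72/77 (slack 5).
By complementary slackness, y = 0 for the non-binding constraint.
Dual feasibility on the basic columns requires 1·y_steam + 4·y_cotton = 29, 1·y_steam + 5·y_cotton = 35.
This yields shadow prices y_steam = 5, y_cotton = 6.
Reduced cost of canvas: c₃ − yᵀa₃ = 13 − (5·1 + 6·2) = 13 − 17 = -4.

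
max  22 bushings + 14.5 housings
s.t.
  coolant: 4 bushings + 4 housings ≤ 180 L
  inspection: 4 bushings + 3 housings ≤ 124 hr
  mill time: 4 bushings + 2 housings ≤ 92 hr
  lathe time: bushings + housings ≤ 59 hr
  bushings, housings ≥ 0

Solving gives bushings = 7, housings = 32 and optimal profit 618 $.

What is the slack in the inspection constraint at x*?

inspection used = 4·7 + 3·32 = 124; slack = 124 − 124 = 0.

0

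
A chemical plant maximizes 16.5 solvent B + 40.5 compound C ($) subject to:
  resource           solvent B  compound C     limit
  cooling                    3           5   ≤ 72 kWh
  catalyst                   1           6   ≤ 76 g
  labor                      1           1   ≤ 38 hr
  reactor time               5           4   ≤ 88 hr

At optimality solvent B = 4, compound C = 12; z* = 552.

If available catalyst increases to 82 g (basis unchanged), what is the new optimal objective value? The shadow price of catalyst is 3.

570

Δb = 6, so new z* = 552 + (3)·(6) = 552 + 18 = 570.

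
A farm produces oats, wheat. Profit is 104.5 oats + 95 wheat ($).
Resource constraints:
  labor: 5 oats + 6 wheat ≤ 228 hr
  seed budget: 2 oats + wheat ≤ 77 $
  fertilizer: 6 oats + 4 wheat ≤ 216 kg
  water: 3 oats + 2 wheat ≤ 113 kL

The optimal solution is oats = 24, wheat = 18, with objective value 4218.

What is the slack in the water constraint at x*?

water used = 3·24 + 2·18 = 108; slack = 113 − 108 = 5.

5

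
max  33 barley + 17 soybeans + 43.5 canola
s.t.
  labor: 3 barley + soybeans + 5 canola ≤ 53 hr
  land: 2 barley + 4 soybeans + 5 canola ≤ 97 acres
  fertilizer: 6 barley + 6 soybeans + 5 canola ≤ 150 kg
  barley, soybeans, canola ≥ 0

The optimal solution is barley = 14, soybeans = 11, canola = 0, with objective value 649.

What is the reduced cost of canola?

At the optimum: labor uses 53 of 53 (binding); land uses 72 of 97 (slack = 25); fertilizer uses 150 of 150 (binding).
Slack constraints have shadow price 0 (complementary slackness).
Dual feasibility on the basic columns requires 3·y_labor + 6·y_fertilizer = 33, 1·y_labor + 6·y_fertilizer = 17.
This yields shadow prices y_labor = 8, y_fertilizer = 1.5.
Reduced cost of canola: c₃ − yᵀa₃ = 43.5 − (8·5 + 1.5·5) = 43.5 − 47.5 = -4.

-4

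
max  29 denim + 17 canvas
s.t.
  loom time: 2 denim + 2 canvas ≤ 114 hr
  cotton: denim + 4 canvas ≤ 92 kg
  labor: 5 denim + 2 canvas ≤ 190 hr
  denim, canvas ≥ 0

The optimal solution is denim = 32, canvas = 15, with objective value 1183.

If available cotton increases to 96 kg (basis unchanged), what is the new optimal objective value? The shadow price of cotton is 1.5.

1189

Δb = 4, so new z* = 1183 + (1.5)·(4) = 1183 + 6 = 1189.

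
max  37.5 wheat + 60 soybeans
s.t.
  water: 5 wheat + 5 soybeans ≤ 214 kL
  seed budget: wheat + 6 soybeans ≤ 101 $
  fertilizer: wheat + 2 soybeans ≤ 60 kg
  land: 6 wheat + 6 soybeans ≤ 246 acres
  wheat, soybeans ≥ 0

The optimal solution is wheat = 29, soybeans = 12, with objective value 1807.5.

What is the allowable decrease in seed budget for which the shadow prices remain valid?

60

Binding constraints: seed budget, land. The basis is B = [[1,6],[6,6]] with det -30.
Per unit decrease in seed budget, x* moves by d = (0.2, -0.2).
The basis stays optimal until soybeans reaches 0; allowable decrease = 60 $.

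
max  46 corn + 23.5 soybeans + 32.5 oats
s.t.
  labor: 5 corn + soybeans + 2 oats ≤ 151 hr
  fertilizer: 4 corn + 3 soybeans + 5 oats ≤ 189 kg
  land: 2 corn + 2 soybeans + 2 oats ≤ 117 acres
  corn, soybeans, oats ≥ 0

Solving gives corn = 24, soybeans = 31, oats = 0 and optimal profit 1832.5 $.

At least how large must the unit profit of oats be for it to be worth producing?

Binding: labor and fertilizer. Non-binding: land (7 unused).
Slack constraints have shadow price 0 (complementary slackness).
From A_Bᵀ y = c: 5·y_labor + 4·y_fertilizer = 46; 1·y_labor + 3·y_fertilizer = 23.5.
Solving: y_labor = 4, y_fertilizer = 6.5.
oats enters the basis when its profit ≥ yᵀa₃ = 4·2 + 6.5·5 = 40.5.

40.5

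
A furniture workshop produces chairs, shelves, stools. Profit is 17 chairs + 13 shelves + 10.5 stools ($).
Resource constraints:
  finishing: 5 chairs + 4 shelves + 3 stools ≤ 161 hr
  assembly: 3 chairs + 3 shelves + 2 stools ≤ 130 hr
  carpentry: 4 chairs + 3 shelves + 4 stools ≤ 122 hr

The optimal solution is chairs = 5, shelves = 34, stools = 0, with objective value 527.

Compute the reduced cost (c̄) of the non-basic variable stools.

-4.5

At the optimum: finishing uses 161 of 161 (binding); assembly uses 117 of 130 (slack = 13); carpentry uses 122 of 122 (binding).
By complementary slackness, y = 0 for the non-binding constraint.
From A_Bᵀ y = c: 5·y_finishing + 4·y_carpentry = 17; 4·y_finishing + 3·y_carpentry = 13.
This yields shadow prices y_finishing = 1, y_carpentry = 3.
Reduced cost of stools: c₃ − yᵀa₃ = 10.5 − (1·3 + 3·4) = 10.5 − 15 = -4.5.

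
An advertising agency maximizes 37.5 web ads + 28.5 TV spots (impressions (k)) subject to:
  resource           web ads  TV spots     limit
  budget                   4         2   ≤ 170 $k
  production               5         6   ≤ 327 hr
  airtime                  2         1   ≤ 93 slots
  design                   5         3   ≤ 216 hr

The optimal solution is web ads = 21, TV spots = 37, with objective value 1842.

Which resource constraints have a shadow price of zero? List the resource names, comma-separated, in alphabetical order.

budget: 158/170 (slack 12)
production: 327/327 (binding)
airtime: 79/93 (slack 14)
design: 216/216 (binding)
By complementary slackness, a constraint with positive slack has shadow price 0 → airtime, budget.

airtime, budget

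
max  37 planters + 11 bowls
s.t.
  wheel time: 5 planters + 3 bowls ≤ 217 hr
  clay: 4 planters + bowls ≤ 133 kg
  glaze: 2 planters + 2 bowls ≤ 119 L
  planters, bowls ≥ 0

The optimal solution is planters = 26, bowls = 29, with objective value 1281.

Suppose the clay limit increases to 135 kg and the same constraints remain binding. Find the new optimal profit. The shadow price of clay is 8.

Δb = 2, so new z* = 1281 + (8)·(2) = 1281 + 16 = 1297.

1297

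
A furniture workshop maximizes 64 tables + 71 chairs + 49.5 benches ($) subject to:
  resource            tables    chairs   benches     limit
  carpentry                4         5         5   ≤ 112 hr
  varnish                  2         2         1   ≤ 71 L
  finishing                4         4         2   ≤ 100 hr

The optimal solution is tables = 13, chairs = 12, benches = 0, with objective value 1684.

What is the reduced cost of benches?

-3.5

At the optimum: carpentry uses 112 of 112 (binding); varnish uses 50 of 71 (slack = 21); finishing uses 100 of 100 (binding).
Slack constraints have shadow price 0 (complementary slackness).
The binding rows give the dual system: 4·y_carpentry + 4·y_finishing = 64 and 5·y_carpentry + 4·y_finishing = 71.
→ y_carpentry = 7 and y_finishing = 9.
Reduced cost of benches: c₃ − yᵀa₃ = 49.5 − (7·5 + 9·2) = 49.5 − 53 = -3.5.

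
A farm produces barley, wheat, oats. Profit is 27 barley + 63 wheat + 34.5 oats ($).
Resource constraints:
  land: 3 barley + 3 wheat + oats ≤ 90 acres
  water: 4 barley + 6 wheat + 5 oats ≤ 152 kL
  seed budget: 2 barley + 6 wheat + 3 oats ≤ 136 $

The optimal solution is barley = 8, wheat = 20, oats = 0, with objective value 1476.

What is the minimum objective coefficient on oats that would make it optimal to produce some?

37.5

Binding: water and seed budget. Non-binding: land (6 unused).
Slack constraints have shadow price 0 (complementary slackness).
From A_Bᵀ y = c: 4·y_water + 2·y_seed budget = 27; 6·y_water + 6·y_seed budget = 63.
This yields shadow prices y_water = 3, y_seed budget = 7.5.
oats enters the basis when its profit ≥ yᵀa₃ = 3·5 + 7.5·3 = 37.5.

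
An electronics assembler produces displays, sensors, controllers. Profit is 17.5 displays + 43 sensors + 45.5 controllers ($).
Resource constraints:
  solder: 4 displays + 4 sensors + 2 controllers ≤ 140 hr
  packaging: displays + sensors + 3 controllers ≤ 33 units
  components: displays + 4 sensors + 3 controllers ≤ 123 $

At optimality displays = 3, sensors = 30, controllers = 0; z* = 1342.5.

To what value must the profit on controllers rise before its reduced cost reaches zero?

Binding: packaging and components. Non-binding: solder (8 unused).
Slack constraints have shadow price 0 (complementary slackness).
Dual feasibility on the basic columns requires 1·y_packaging + 1·y_components = 17.5, 1·y_packaging + 4·y_components = 43.
→ y_packaging = 9 and y_components = 8.5.
controllers enters the basis when its profit ≥ yᵀa₃ = 9·3 + 8.5·3 = 52.5.

52.5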